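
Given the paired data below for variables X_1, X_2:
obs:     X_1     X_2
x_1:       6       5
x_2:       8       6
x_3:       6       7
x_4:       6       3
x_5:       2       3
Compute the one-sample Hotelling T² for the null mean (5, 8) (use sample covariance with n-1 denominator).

Step 1 — sample mean vector:
  mean(X_1) = (6 + 8 + 6 + 6 + 2) / 5 = 28/5 = 5.6
  mean(X_2) = (5 + 6 + 7 + 3 + 3) / 5 = 24/5 = 4.8
  x̄ = (5.6, 4.8),  deviation x̄ - mu_0 = (5.6, 4.8) - (5, 8) = (0.6, -3.2).

Step 2 — sample covariance matrix, S[i,j] = (1/(n-1)) · Σ_k (x_{k,i} - mean_i) · (x_{k,j} - mean_j), divisor n-1 = 4:
  S[X_1,X_1] = ((0.4)·(0.4) + (2.4)·(2.4) + (0.4)·(0.4) + (0.4)·(0.4) + (-3.6)·(-3.6)) / 4 = 19.2/4 = 4.8
  S[X_1,X_2] = ((0.4)·(0.2) + (2.4)·(1.2) + (0.4)·(2.2) + (0.4)·(-1.8) + (-3.6)·(-1.8)) / 4 = 9.6/4 = 2.4
  S[X_2,X_2] = ((0.2)·(0.2) + (1.2)·(1.2) + (2.2)·(2.2) + (-1.8)·(-1.8) + (-1.8)·(-1.8)) / 4 = 12.8/4 = 3.2
  S = [[4.8, 2.4],
 [2.4, 3.2]].

Step 3 — invert S. det(S) = 4.8·3.2 - (2.4)² = 9.6.
  S^{-1} = (1/det) · [[d, -b], [-b, a]] = [[0.3333, -0.25],
 [-0.25, 0.5]].

Step 4 — quadratic form (x̄ - mu_0)^T · S^{-1} · (x̄ - mu_0):
  S^{-1} · (x̄ - mu_0) = (1, -1.75),
  (x̄ - mu_0)^T · [...] = (0.6)·(1) + (-3.2)·(-1.75) = 6.2.

Step 5 — scale by n: T² = 5 · 6.2 = 31.

T² ≈ 31


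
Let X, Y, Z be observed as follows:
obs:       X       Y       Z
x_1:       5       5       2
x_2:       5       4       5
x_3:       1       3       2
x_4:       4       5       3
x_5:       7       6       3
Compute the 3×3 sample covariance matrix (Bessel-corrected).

Step 1 — column means:
  mean(X) = (5 + 5 + 1 + 4 + 7) / 5 = 22/5 = 4.4
  mean(Y) = (5 + 4 + 3 + 5 + 6) / 5 = 23/5 = 4.6
  mean(Z) = (2 + 5 + 2 + 3 + 3) / 5 = 15/5 = 3

Step 2 — sample covariance S[i,j] = (1/(n-1)) · Σ_k (x_{k,i} - mean_i) · (x_{k,j} - mean_j), with n-1 = 4.
  S[X,X] = ((0.6)·(0.6) + (0.6)·(0.6) + (-3.4)·(-3.4) + (-0.4)·(-0.4) + (2.6)·(2.6)) / 4 = 19.2/4 = 4.8
  S[X,Y] = ((0.6)·(0.4) + (0.6)·(-0.6) + (-3.4)·(-1.6) + (-0.4)·(0.4) + (2.6)·(1.4)) / 4 = 8.8/4 = 2.2
  S[X,Z] = ((0.6)·(-1) + (0.6)·(2) + (-3.4)·(-1) + (-0.4)·(0) + (2.6)·(0)) / 4 = 4/4 = 1
  S[Y,Y] = ((0.4)·(0.4) + (-0.6)·(-0.6) + (-1.6)·(-1.6) + (0.4)·(0.4) + (1.4)·(1.4)) / 4 = 5.2/4 = 1.3
  S[Y,Z] = ((0.4)·(-1) + (-0.6)·(2) + (-1.6)·(-1) + (0.4)·(0) + (1.4)·(0)) / 4 = 0/4 = 0
  S[Z,Z] = ((-1)·(-1) + (2)·(2) + (-1)·(-1) + (0)·(0) + (0)·(0)) / 4 = 6/4 = 1.5

S is symmetric (S[j,i] = S[i,j]). Assembling:

S = [[4.8, 2.2, 1],
 [2.2, 1.3, 0],
 [1, 0, 1.5]]


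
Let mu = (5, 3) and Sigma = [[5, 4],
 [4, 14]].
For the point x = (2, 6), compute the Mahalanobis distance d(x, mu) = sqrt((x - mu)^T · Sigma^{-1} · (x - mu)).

Step 1 — centre the observation: (x - mu) = (-3, 3).

Step 2 — invert Sigma. det(Sigma) = 5·14 - (4)² = 54.
  Sigma^{-1} = (1/det) · [[d, -b], [-b, a]] = [[0.2593, -0.0741],
 [-0.0741, 0.0926]].

Step 3 — form the quadratic (x - mu)^T · Sigma^{-1} · (x - mu):
  Sigma^{-1} · (x - mu) = (-1, 0.5).
  (x - mu)^T · [Sigma^{-1} · (x - mu)] = (-3)·(-1) + (3)·(0.5) = 4.5.

Step 4 — take square root: d = √(4.5) ≈ 2.1213.

d(x, mu) = √(4.5) ≈ 2.1213


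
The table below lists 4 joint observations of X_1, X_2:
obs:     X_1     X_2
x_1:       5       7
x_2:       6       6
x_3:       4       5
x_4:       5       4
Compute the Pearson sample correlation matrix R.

Step 1 — column means:
  mean(X_1) = (5 + 6 + 4 + 5) / 4 = 20/4 = 5
  mean(X_2) = (7 + 6 + 5 + 4) / 4 = 22/4 = 5.5

Step 2 — sample variances and covariances s[i,j] = (1/(n-1)) · Σ_k (x_{k,i} - mean_i) · (x_{k,j} - mean_j), with n-1 = 3:
  s[X_1,X_1] = ((0)·(0) + (1)·(1) + (-1)·(-1) + (0)·(0)) / 3 = 2/3 = 0.6667
  s[X_1,X_2] = ((0)·(1.5) + (1)·(0.5) + (-1)·(-0.5) + (0)·(-1.5)) / 3 = 1/3 = 0.3333
  s[X_2,X_2] = ((1.5)·(1.5) + (0.5)·(0.5) + (-0.5)·(-0.5) + (-1.5)·(-1.5)) / 3 = 5/3 = 1.6667
  Sample standard deviations s_i = √(s[i,i]):
  s(X_1) = √(0.6667) = 0.8165
  s(X_2) = √(1.6667) = 1.291

Step 3 — r_{ij} = s_{ij} / (s_i · s_j):
  r[X_1,X_1] = 1 (diagonal).
  r[X_1,X_2] = 0.3333 / (0.8165 · 1.291) = 0.3333 / 1.0541 = 0.3162
  r[X_2,X_2] = 1 (diagonal).

R is symmetric with unit diagonal. Assembling:

R = [[1, 0.3162],
 [0.3162, 1]]


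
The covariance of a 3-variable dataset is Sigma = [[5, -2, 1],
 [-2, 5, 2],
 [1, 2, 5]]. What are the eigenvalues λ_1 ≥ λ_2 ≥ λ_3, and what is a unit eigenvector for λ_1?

Step 1 — characteristic polynomial p(λ) = det(λI - Sigma) = λ³ - tr·λ² + c_1·λ - det, where tr = trace, c_1 = sum of the principal 2×2 minors, det = det(Sigma):
  tr = 5 + 5 + 5 = 15,
  c_1 = (5·5 - (-2)²) + (5·5 - (1)²) + (5·5 - (2)²) = 21 + 24 + 21 = 66,
  det = 5·(5·5 - (2)²) - (-2)·((-2)·5 - (2)·(1)) + (1)·((-2)·(2) - 5·(1)) = 5·(21) - (-2)·(-12) + (1)·(-9) = 72.
  So p(λ) = λ³ - 15λ² + 66λ - 72.
Step 2 — look for an integer root (rational root theorem: any rational root is an integer divisor of 72). Testing λ = 6:
  p(6) = 216 - 540 + 396 - 72 = 0  ✓
  Dividing out (λ - 6): p(λ) = (λ - 6)(λ² - 9λ + 12).
Step 3 — remaining eigenvalues from the quadratic λ² - 9λ + 12 = 0:
  Δ = 9² - 4·12 = 81 - 48 = 33,  λ = (9 ± √33)/2 = (9 ± 5.7446)/2 ≈ 7.3723 or 1.6277.
  Sorted: λ_1 = 7.3723,  λ_2 = 6,  λ_3 = 1.6277  (check: sum = 15 = tr ✓).

Step 4 — unit eigenvector for λ_1 ≈ 7.3723: v spans the null space of (Sigma - λ_1 I), whose rows are
  r_1 = (-2.3723, -2, 1),  r_2 = (-2, -2.3723, 2),  r_3 = (1, 2, -2.3723).
  v is orthogonal to every row, so take v ∝ r_1 × r_2 = ((-2)·(2) - (1)·(-2.3723), (1)·(-2) - (-2.3723)·(2), (-2.3723)·(-2.3723) - (-2)·(-2)) ≈ (-1.6277, 2.7446, 1.6277).
  Rescale (multiply by -1 so the first nonzero entry is positive): u = (1.6277, -2.7446, -1.6277).
  ||u|| = √((1.6277)² + (-2.7446)² + (-1.6277)²) = √(12.8316) ≈ 3.5821,  v_1 = u/||u|| ≈ (0.4544, -0.7662, -0.4544) (||v_1|| = 1).

λ_1 = 7.3723,  λ_2 = 6,  λ_3 = 1.6277;  v_1 ≈ (0.4544, -0.7662, -0.4544)


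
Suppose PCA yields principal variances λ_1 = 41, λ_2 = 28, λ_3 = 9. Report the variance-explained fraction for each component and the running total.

Step 1 — total variance = trace(Sigma) = Σ λ_i = 41 + 28 + 9 = 78.

Step 2 — fraction explained by component i = λ_i / Σ λ:
  PC1: 41/78 = 0.5256
  PC2: 28/78 = 0.359
  PC3: 9/78 = 0.1154

Step 3 — cumulative fraction after k components = (λ_1 + ... + λ_k) / Σ λ:
  k = 1: 41/78 = 0.5256
  k = 2: (41 + 28)/78 = 69/78 = 0.8846
  k = 3: (41 + 28 + 9)/78 = 78/78 = 1

Summary (fraction, with percent):

explained: PC1 0.5256 (52.56%), PC2 0.359 (35.9%), PC3 0.1154 (11.54%);  cumulative: 0.5256, 0.8846, 1


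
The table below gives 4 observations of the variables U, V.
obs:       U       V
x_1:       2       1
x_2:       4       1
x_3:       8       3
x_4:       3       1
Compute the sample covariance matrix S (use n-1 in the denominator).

Step 1 — column means:
  mean(U) = (2 + 4 + 8 + 3) / 4 = 17/4 = 4.25
  mean(V) = (1 + 1 + 3 + 1) / 4 = 6/4 = 1.5

Step 2 — sample covariance S[i,j] = (1/(n-1)) · Σ_k (x_{k,i} - mean_i) · (x_{k,j} - mean_j), with n-1 = 3.
  S[U,U] = ((-2.25)·(-2.25) + (-0.25)·(-0.25) + (3.75)·(3.75) + (-1.25)·(-1.25)) / 3 = 20.75/3 = 6.9167
  S[U,V] = ((-2.25)·(-0.5) + (-0.25)·(-0.5) + (3.75)·(1.5) + (-1.25)·(-0.5)) / 3 = 7.5/3 = 2.5
  S[V,V] = ((-0.5)·(-0.5) + (-0.5)·(-0.5) + (1.5)·(1.5) + (-0.5)·(-0.5)) / 3 = 3/3 = 1

S is symmetric (S[j,i] = S[i,j]). Assembling:

S = [[6.9167, 2.5],
 [2.5, 1]]


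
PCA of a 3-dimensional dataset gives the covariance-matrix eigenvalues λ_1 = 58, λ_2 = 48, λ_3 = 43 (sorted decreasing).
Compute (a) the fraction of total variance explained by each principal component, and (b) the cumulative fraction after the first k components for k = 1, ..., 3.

Step 1 — total variance = trace(Sigma) = Σ λ_i = 58 + 48 + 43 = 149.

Step 2 — fraction explained by component i = λ_i / Σ λ:
  PC1: 58/149 = 0.3893
  PC2: 48/149 = 0.3221
  PC3: 43/149 = 0.2886

Step 3 — cumulative fraction after k components = (λ_1 + ... + λ_k) / Σ λ:
  k = 1: 58/149 = 0.3893
  k = 2: (58 + 48)/149 = 106/149 = 0.7114
  k = 3: (58 + 48 + 43)/149 = 149/149 = 1

Summary (fraction, with percent):

explained: PC1 0.3893 (38.93%), PC2 0.3221 (32.21%), PC3 0.2886 (28.86%);  cumulative: 0.3893, 0.7114, 1


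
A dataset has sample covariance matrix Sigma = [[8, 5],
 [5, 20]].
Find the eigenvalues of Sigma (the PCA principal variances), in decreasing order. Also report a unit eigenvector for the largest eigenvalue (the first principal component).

Step 1 — characteristic polynomial of 2×2 Sigma:
  det(Sigma - λI) = λ² - trace · λ + det = 0.
  trace = 8 + 20 = 28, det = 8·20 - (5)² = 135.
Step 2 — discriminant:
  Δ = trace² - 4·det = 784 - 540 = 244.
Step 3 — eigenvalues:
  λ = (trace ± √Δ)/2 = (28 ± 15.6205)/2,
  λ_1 = 21.8102,  λ_2 = 6.1898.

Step 4 — unit eigenvector for λ_1: solve (Sigma - λ_1 I)v = 0. First row:
  (8 - 21.8102)·v_x + (5)·v_y = 0, i.e. (-13.8102)·v_x + (5)·v_y = 0,
  so v ∝ (b, λ_1 - a) = (5, 13.8102) = u.
  ||u|| = √((5)² + (13.8102)²) = √(215.723) ≈ 14.6875,
  v_1 = u/||u|| ≈ (0.3404, 0.9403) (||v_1|| = 1).

λ_1 = 21.8102,  λ_2 = 6.1898;  v_1 ≈ (0.3404, 0.9403)


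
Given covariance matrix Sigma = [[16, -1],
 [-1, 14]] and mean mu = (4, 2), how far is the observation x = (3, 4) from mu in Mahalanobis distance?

Step 1 — centre the observation: (x - mu) = (-1, 2).

Step 2 — invert Sigma. det(Sigma) = 16·14 - (-1)² = 223.
  Sigma^{-1} = (1/det) · [[d, -b], [-b, a]] = [[0.0628, 0.0045],
 [0.0045, 0.0717]].

Step 3 — form the quadratic (x - mu)^T · Sigma^{-1} · (x - mu):
  Sigma^{-1} · (x - mu) = (-0.0538, 0.139).
  (x - mu)^T · [Sigma^{-1} · (x - mu)] = (-1)·(-0.0538) + (2)·(0.139) = 0.3318.

Step 4 — take square root: d = √(0.3318) ≈ 0.5761.

d(x, mu) = √(0.3318) ≈ 0.5761


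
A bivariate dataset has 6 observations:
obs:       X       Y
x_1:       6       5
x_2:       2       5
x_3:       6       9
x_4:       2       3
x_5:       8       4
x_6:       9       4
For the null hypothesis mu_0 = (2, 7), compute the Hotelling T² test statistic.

Step 1 — sample mean vector:
  mean(X) = (6 + 2 + 6 + 2 + 8 + 9) / 6 = 33/6 = 5.5
  mean(Y) = (5 + 5 + 9 + 3 + 4 + 4) / 6 = 30/6 = 5
  x̄ = (5.5, 5),  deviation x̄ - mu_0 = (5.5, 5) - (2, 7) = (3.5, -2).

Step 2 — sample covariance matrix, S[i,j] = (1/(n-1)) · Σ_k (x_{k,i} - mean_i) · (x_{k,j} - mean_j), divisor n-1 = 5:
  S[X,X] = ((0.5)·(0.5) + (-3.5)·(-3.5) + (0.5)·(0.5) + (-3.5)·(-3.5) + (2.5)·(2.5) + (3.5)·(3.5)) / 5 = 43.5/5 = 8.7
  S[X,Y] = ((0.5)·(0) + (-3.5)·(0) + (0.5)·(4) + (-3.5)·(-2) + (2.5)·(-1) + (3.5)·(-1)) / 5 = 3/5 = 0.6
  S[Y,Y] = ((0)·(0) + (0)·(0) + (4)·(4) + (-2)·(-2) + (-1)·(-1) + (-1)·(-1)) / 5 = 22/5 = 4.4
  S = [[8.7, 0.6],
 [0.6, 4.4]].

Step 3 — invert S. det(S) = 8.7·4.4 - (0.6)² = 37.92.
  S^{-1} = (1/det) · [[d, -b], [-b, a]] = [[0.116, -0.0158],
 [-0.0158, 0.2294]].

Step 4 — quadratic form (x̄ - mu_0)^T · S^{-1} · (x̄ - mu_0):
  S^{-1} · (x̄ - mu_0) = (0.4378, -0.5142),
  (x̄ - mu_0)^T · [...] = (3.5)·(0.4378) + (-2)·(-0.5142) = 2.5607.

Step 5 — scale by n: T² = 6 · 2.5607 = 15.3639.

T² ≈ 15.3639


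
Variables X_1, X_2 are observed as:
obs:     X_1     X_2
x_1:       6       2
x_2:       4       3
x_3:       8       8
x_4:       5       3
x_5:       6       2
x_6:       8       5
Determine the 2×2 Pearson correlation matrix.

Step 1 — column means:
  mean(X_1) = (6 + 4 + 8 + 5 + 6 + 8) / 6 = 37/6 = 6.1667
  mean(X_2) = (2 + 3 + 8 + 3 + 2 + 5) / 6 = 23/6 = 3.8333

Step 2 — sample variances and covariances s[i,j] = (1/(n-1)) · Σ_k (x_{k,i} - mean_i) · (x_{k,j} - mean_j), with n-1 = 5:
  s[X_1,X_1] = ((-0.1667)·(-0.1667) + (-2.1667)·(-2.1667) + (1.8333)·(1.8333) + (-1.1667)·(-1.1667) + (-0.1667)·(-0.1667) + (1.8333)·(1.8333)) / 5 = 12.8333/5 = 2.5667
  s[X_1,X_2] = ((-0.1667)·(-1.8333) + (-2.1667)·(-0.8333) + (1.8333)·(4.1667) + (-1.1667)·(-0.8333) + (-0.1667)·(-1.8333) + (1.8333)·(1.1667)) / 5 = 13.1667/5 = 2.6333
  s[X_2,X_2] = ((-1.8333)·(-1.8333) + (-0.8333)·(-0.8333) + (4.1667)·(4.1667) + (-0.8333)·(-0.8333) + (-1.8333)·(-1.8333) + (1.1667)·(1.1667)) / 5 = 26.8333/5 = 5.3667
  Sample standard deviations s_i = √(s[i,i]):
  s(X_1) = √(2.5667) = 1.6021
  s(X_2) = √(5.3667) = 2.3166

Step 3 — r_{ij} = s_{ij} / (s_i · s_j):
  r[X_1,X_1] = 1 (diagonal).
  r[X_1,X_2] = 2.6333 / (1.6021 · 2.3166) = 2.6333 / 3.7114 = 0.7095
  r[X_2,X_2] = 1 (diagonal).

R is symmetric with unit diagonal. Assembling:

R = [[1, 0.7095],
 [0.7095, 1]]


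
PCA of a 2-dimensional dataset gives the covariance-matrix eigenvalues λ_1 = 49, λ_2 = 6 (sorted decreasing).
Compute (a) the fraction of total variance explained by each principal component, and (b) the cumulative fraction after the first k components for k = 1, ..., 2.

Step 1 — total variance = trace(Sigma) = Σ λ_i = 49 + 6 = 55.

Step 2 — fraction explained by component i = λ_i / Σ λ:
  PC1: 49/55 = 0.8909
  PC2: 6/55 = 0.1091

Step 3 — cumulative fraction after k components = (λ_1 + ... + λ_k) / Σ λ:
  k = 1: 49/55 = 0.8909
  k = 2: (49 + 6)/55 = 55/55 = 1

Summary (fraction, with percent):

explained: PC1 0.8909 (89.09%), PC2 0.1091 (10.91%);  cumulative: 0.8909, 1


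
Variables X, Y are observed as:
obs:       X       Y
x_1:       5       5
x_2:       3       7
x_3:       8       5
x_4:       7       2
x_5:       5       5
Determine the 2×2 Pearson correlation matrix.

Step 1 — column means:
  mean(X) = (5 + 3 + 8 + 7 + 5) / 5 = 28/5 = 5.6
  mean(Y) = (5 + 7 + 5 + 2 + 5) / 5 = 24/5 = 4.8

Step 2 — sample variances and covariances s[i,j] = (1/(n-1)) · Σ_k (x_{k,i} - mean_i) · (x_{k,j} - mean_j), with n-1 = 4:
  s[X,X] = ((-0.6)·(-0.6) + (-2.6)·(-2.6) + (2.4)·(2.4) + (1.4)·(1.4) + (-0.6)·(-0.6)) / 4 = 15.2/4 = 3.8
  s[X,Y] = ((-0.6)·(0.2) + (-2.6)·(2.2) + (2.4)·(0.2) + (1.4)·(-2.8) + (-0.6)·(0.2)) / 4 = -9.4/4 = -2.35
  s[Y,Y] = ((0.2)·(0.2) + (2.2)·(2.2) + (0.2)·(0.2) + (-2.8)·(-2.8) + (0.2)·(0.2)) / 4 = 12.8/4 = 3.2
  Sample standard deviations s_i = √(s[i,i]):
  s(X) = √(3.8) = 1.9494
  s(Y) = √(3.2) = 1.7889

Step 3 — r_{ij} = s_{ij} / (s_i · s_j):
  r[X,X] = 1 (diagonal).
  r[X,Y] = -2.35 / (1.9494 · 1.7889) = -2.35 / 3.4871 = -0.6739
  r[Y,Y] = 1 (diagonal).

R is symmetric with unit diagonal. Assembling:

R = [[1, -0.6739],
 [-0.6739, 1]]


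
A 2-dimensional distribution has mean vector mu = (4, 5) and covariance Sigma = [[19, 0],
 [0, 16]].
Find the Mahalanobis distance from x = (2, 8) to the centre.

Step 1 — centre the observation: (x - mu) = (-2, 3).

Step 2 — invert Sigma. det(Sigma) = 19·16 - (0)² = 304.
  Sigma^{-1} = (1/det) · [[d, -b], [-b, a]] = [[0.0526, 0],
 [0, 0.0625]].

Step 3 — form the quadratic (x - mu)^T · Sigma^{-1} · (x - mu):
  Sigma^{-1} · (x - mu) = (-0.1053, 0.1875).
  (x - mu)^T · [Sigma^{-1} · (x - mu)] = (-2)·(-0.1053) + (3)·(0.1875) = 0.773.

Step 4 — take square root: d = √(0.773) ≈ 0.8792.

d(x, mu) = √(0.773) ≈ 0.8792


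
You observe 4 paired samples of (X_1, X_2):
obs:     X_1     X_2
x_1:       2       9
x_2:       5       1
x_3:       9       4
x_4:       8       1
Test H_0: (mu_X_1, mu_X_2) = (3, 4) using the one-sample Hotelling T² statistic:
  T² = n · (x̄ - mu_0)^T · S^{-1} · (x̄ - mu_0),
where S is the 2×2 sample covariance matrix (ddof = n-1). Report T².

Step 1 — sample mean vector:
  mean(X_1) = (2 + 5 + 9 + 8) / 4 = 24/4 = 6
  mean(X_2) = (9 + 1 + 4 + 1) / 4 = 15/4 = 3.75
  x̄ = (6, 3.75),  deviation x̄ - mu_0 = (6, 3.75) - (3, 4) = (3, -0.25).

Step 2 — sample covariance matrix, S[i,j] = (1/(n-1)) · Σ_k (x_{k,i} - mean_i) · (x_{k,j} - mean_j), divisor n-1 = 3:
  S[X_1,X_1] = ((-4)·(-4) + (-1)·(-1) + (3)·(3) + (2)·(2)) / 3 = 30/3 = 10
  S[X_1,X_2] = ((-4)·(5.25) + (-1)·(-2.75) + (3)·(0.25) + (2)·(-2.75)) / 3 = -23/3 = -7.6667
  S[X_2,X_2] = ((5.25)·(5.25) + (-2.75)·(-2.75) + (0.25)·(0.25) + (-2.75)·(-2.75)) / 3 = 42.75/3 = 14.25
  S = [[10, -7.6667],
 [-7.6667, 14.25]].

Step 3 — invert S. det(S) = 10·14.25 - (-7.6667)² = 83.7222.
  S^{-1} = (1/det) · [[d, -b], [-b, a]] = [[0.1702, 0.0916],
 [0.0916, 0.1194]].

Step 4 — quadratic form (x̄ - mu_0)^T · S^{-1} · (x̄ - mu_0):
  S^{-1} · (x̄ - mu_0) = (0.4877, 0.2449),
  (x̄ - mu_0)^T · [...] = (3)·(0.4877) + (-0.25)·(0.2449) = 1.402.

Step 5 — scale by n: T² = 4 · 1.402 = 5.6078.

T² ≈ 5.6078


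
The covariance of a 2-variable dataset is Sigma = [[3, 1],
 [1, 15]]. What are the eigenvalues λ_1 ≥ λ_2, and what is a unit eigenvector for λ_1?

Step 1 — characteristic polynomial of 2×2 Sigma:
  det(Sigma - λI) = λ² - trace · λ + det = 0.
  trace = 3 + 15 = 18, det = 3·15 - (1)² = 44.
Step 2 — discriminant:
  Δ = trace² - 4·det = 324 - 176 = 148.
Step 3 — eigenvalues:
  λ = (trace ± √Δ)/2 = (18 ± 12.1655)/2,
  λ_1 = 15.0828,  λ_2 = 2.9172.

Step 4 — unit eigenvector for λ_1: solve (Sigma - λ_1 I)v = 0. First row:
  (3 - 15.0828)·v_x + (1)·v_y = 0, i.e. (-12.0828)·v_x + (1)·v_y = 0,
  so v ∝ (b, λ_1 - a) = (1, 12.0828) = u.
  ||u|| = √((1)² + (12.0828)²) = √(146.9932) ≈ 12.1241,
  v_1 = u/||u|| ≈ (0.0825, 0.9966) (||v_1|| = 1).

λ_1 = 15.0828,  λ_2 = 2.9172;  v_1 ≈ (0.0825, 0.9966)


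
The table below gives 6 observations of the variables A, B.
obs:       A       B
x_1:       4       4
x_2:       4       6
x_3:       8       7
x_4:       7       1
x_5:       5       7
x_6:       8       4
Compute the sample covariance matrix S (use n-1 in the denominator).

Step 1 — column means:
  mean(A) = (4 + 4 + 8 + 7 + 5 + 8) / 6 = 36/6 = 6
  mean(B) = (4 + 6 + 7 + 1 + 7 + 4) / 6 = 29/6 = 4.8333

Step 2 — sample covariance S[i,j] = (1/(n-1)) · Σ_k (x_{k,i} - mean_i) · (x_{k,j} - mean_j), with n-1 = 5.
  S[A,A] = ((-2)·(-2) + (-2)·(-2) + (2)·(2) + (1)·(1) + (-1)·(-1) + (2)·(2)) / 5 = 18/5 = 3.6
  S[A,B] = ((-2)·(-0.8333) + (-2)·(1.1667) + (2)·(2.1667) + (1)·(-3.8333) + (-1)·(2.1667) + (2)·(-0.8333)) / 5 = -4/5 = -0.8
  S[B,B] = ((-0.8333)·(-0.8333) + (1.1667)·(1.1667) + (2.1667)·(2.1667) + (-3.8333)·(-3.8333) + (2.1667)·(2.1667) + (-0.8333)·(-0.8333)) / 5 = 26.8333/5 = 5.3667

S is symmetric (S[j,i] = S[i,j]). Assembling:

S = [[3.6, -0.8],
 [-0.8, 5.3667]]


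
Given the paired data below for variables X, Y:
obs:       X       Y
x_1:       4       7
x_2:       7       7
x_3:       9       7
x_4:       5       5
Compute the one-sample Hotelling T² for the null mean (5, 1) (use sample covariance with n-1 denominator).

Step 1 — sample mean vector:
  mean(X) = (4 + 7 + 9 + 5) / 4 = 25/4 = 6.25
  mean(Y) = (7 + 7 + 7 + 5) / 4 = 26/4 = 6.5
  x̄ = (6.25, 6.5),  deviation x̄ - mu_0 = (6.25, 6.5) - (5, 1) = (1.25, 5.5).

Step 2 — sample covariance matrix, S[i,j] = (1/(n-1)) · Σ_k (x_{k,i} - mean_i) · (x_{k,j} - mean_j), divisor n-1 = 3:
  S[X,X] = ((-2.25)·(-2.25) + (0.75)·(0.75) + (2.75)·(2.75) + (-1.25)·(-1.25)) / 3 = 14.75/3 = 4.9167
  S[X,Y] = ((-2.25)·(0.5) + (0.75)·(0.5) + (2.75)·(0.5) + (-1.25)·(-1.5)) / 3 = 2.5/3 = 0.8333
  S[Y,Y] = ((0.5)·(0.5) + (0.5)·(0.5) + (0.5)·(0.5) + (-1.5)·(-1.5)) / 3 = 3/3 = 1
  S = [[4.9167, 0.8333],
 [0.8333, 1]].

Step 3 — invert S. det(S) = 4.9167·1 - (0.8333)² = 4.2222.
  S^{-1} = (1/det) · [[d, -b], [-b, a]] = [[0.2368, -0.1974],
 [-0.1974, 1.1645]].

Step 4 — quadratic form (x̄ - mu_0)^T · S^{-1} · (x̄ - mu_0):
  S^{-1} · (x̄ - mu_0) = (-0.7895, 6.1579),
  (x̄ - mu_0)^T · [...] = (1.25)·(-0.7895) + (5.5)·(6.1579) = 32.8816.

Step 5 — scale by n: T² = 4 · 32.8816 = 131.5263.

T² ≈ 131.5263


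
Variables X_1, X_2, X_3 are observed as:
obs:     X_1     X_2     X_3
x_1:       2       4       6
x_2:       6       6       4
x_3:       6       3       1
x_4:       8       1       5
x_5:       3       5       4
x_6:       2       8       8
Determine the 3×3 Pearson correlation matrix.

Step 1 — column means:
  mean(X_1) = (2 + 6 + 6 + 8 + 3 + 2) / 6 = 27/6 = 4.5
  mean(X_2) = (4 + 6 + 3 + 1 + 5 + 8) / 6 = 27/6 = 4.5
  mean(X_3) = (6 + 4 + 1 + 5 + 4 + 8) / 6 = 28/6 = 4.6667

Step 2 — sample variances and covariances s[i,j] = (1/(n-1)) · Σ_k (x_{k,i} - mean_i) · (x_{k,j} - mean_j), with n-1 = 5:
  s[X_1,X_1] = ((-2.5)·(-2.5) + (1.5)·(1.5) + (1.5)·(1.5) + (3.5)·(3.5) + (-1.5)·(-1.5) + (-2.5)·(-2.5)) / 5 = 31.5/5 = 6.3
  s[X_1,X_2] = ((-2.5)·(-0.5) + (1.5)·(1.5) + (1.5)·(-1.5) + (3.5)·(-3.5) + (-1.5)·(0.5) + (-2.5)·(3.5)) / 5 = -20.5/5 = -4.1
  s[X_1,X_3] = ((-2.5)·(1.3333) + (1.5)·(-0.6667) + (1.5)·(-3.6667) + (3.5)·(0.3333) + (-1.5)·(-0.6667) + (-2.5)·(3.3333)) / 5 = -16/5 = -3.2
  s[X_2,X_2] = ((-0.5)·(-0.5) + (1.5)·(1.5) + (-1.5)·(-1.5) + (-3.5)·(-3.5) + (0.5)·(0.5) + (3.5)·(3.5)) / 5 = 29.5/5 = 5.9
  s[X_2,X_3] = ((-0.5)·(1.3333) + (1.5)·(-0.6667) + (-1.5)·(-3.6667) + (-3.5)·(0.3333) + (0.5)·(-0.6667) + (3.5)·(3.3333)) / 5 = 14/5 = 2.8
  s[X_3,X_3] = ((1.3333)·(1.3333) + (-0.6667)·(-0.6667) + (-3.6667)·(-3.6667) + (0.3333)·(0.3333) + (-0.6667)·(-0.6667) + (3.3333)·(3.3333)) / 5 = 27.3333/5 = 5.4667
  Sample standard deviations s_i = √(s[i,i]):
  s(X_1) = √(6.3) = 2.51
  s(X_2) = √(5.9) = 2.429
  s(X_3) = √(5.4667) = 2.3381

Step 3 — r_{ij} = s_{ij} / (s_i · s_j):
  r[X_1,X_1] = 1 (diagonal).
  r[X_1,X_2] = -4.1 / (2.51 · 2.429) = -4.1 / 6.0967 = -0.6725
  r[X_1,X_3] = -3.2 / (2.51 · 2.3381) = -3.2 / 5.8686 = -0.5453
  r[X_2,X_2] = 1 (diagonal).
  r[X_2,X_3] = 2.8 / (2.429 · 2.3381) = 2.8 / 5.6792 = 0.493
  r[X_3,X_3] = 1 (diagonal).

R is symmetric with unit diagonal. Assembling:

R = [[1, -0.6725, -0.5453],
 [-0.6725, 1, 0.493],
 [-0.5453, 0.493, 1]]


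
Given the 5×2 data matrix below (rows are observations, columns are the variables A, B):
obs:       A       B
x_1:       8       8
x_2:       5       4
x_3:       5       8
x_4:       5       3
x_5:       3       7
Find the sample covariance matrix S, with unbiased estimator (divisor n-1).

Step 1 — column means:
  mean(A) = (8 + 5 + 5 + 5 + 3) / 5 = 26/5 = 5.2
  mean(B) = (8 + 4 + 8 + 3 + 7) / 5 = 30/5 = 6

Step 2 — sample covariance S[i,j] = (1/(n-1)) · Σ_k (x_{k,i} - mean_i) · (x_{k,j} - mean_j), with n-1 = 4.
  S[A,A] = ((2.8)·(2.8) + (-0.2)·(-0.2) + (-0.2)·(-0.2) + (-0.2)·(-0.2) + (-2.2)·(-2.2)) / 4 = 12.8/4 = 3.2
  S[A,B] = ((2.8)·(2) + (-0.2)·(-2) + (-0.2)·(2) + (-0.2)·(-3) + (-2.2)·(1)) / 4 = 4/4 = 1
  S[B,B] = ((2)·(2) + (-2)·(-2) + (2)·(2) + (-3)·(-3) + (1)·(1)) / 4 = 22/4 = 5.5

S is symmetric (S[j,i] = S[i,j]). Assembling:

S = [[3.2, 1],
 [1, 5.5]]


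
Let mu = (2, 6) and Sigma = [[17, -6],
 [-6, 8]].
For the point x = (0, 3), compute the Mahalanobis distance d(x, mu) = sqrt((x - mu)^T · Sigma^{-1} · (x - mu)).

Step 1 — centre the observation: (x - mu) = (-2, -3).

Step 2 — invert Sigma. det(Sigma) = 17·8 - (-6)² = 100.
  Sigma^{-1} = (1/det) · [[d, -b], [-b, a]] = [[0.08, 0.06],
 [0.06, 0.17]].

Step 3 — form the quadratic (x - mu)^T · Sigma^{-1} · (x - mu):
  Sigma^{-1} · (x - mu) = (-0.34, -0.63).
  (x - mu)^T · [Sigma^{-1} · (x - mu)] = (-2)·(-0.34) + (-3)·(-0.63) = 2.57.

Step 4 — take square root: d = √(2.57) ≈ 1.6031.

d(x, mu) = √(2.57) ≈ 1.6031


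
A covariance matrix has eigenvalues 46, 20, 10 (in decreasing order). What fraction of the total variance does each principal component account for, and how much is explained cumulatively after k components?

Step 1 — total variance = trace(Sigma) = Σ λ_i = 46 + 20 + 10 = 76.

Step 2 — fraction explained by component i = λ_i / Σ λ:
  PC1: 46/76 = 0.6053
  PC2: 20/76 = 0.2632
  PC3: 10/76 = 0.1316

Step 3 — cumulative fraction after k components = (λ_1 + ... + λ_k) / Σ λ:
  k = 1: 46/76 = 0.6053
  k = 2: (46 + 20)/76 = 66/76 = 0.8684
  k = 3: (46 + 20 + 10)/76 = 76/76 = 1

Summary (fraction, with percent):

explained: PC1 0.6053 (60.53%), PC2 0.2632 (26.32%), PC3 0.1316 (13.16%);  cumulative: 0.6053, 0.8684, 1


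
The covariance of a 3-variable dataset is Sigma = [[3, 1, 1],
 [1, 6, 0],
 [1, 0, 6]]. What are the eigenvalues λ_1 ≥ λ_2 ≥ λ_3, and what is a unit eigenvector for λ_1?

Step 1 — characteristic polynomial p(λ) = det(λI - Sigma) = λ³ - tr·λ² + c_1·λ - det, where tr = trace, c_1 = sum of the principal 2×2 minors, det = det(Sigma):
  tr = 3 + 6 + 6 = 15,
  c_1 = (3·6 - (1)²) + (3·6 - (1)²) + (6·6 - (0)²) = 17 + 17 + 36 = 70,
  det = 3·(6·6 - (0)²) - (1)·((1)·6 - (0)·(1)) + (1)·((1)·(0) - 6·(1)) = 3·(36) - (1)·(6) + (1)·(-6) = 96.
  So p(λ) = λ³ - 15λ² + 70λ - 96.
Step 2 — look for an integer root (rational root theorem: any rational root is an integer divisor of 96). Testing λ = 6:
  p(6) = 216 - 540 + 420 - 96 = 0  ✓
  Dividing out (λ - 6): p(λ) = (λ - 6)(λ² - 9λ + 16).
Step 3 — remaining eigenvalues from the quadratic λ² - 9λ + 16 = 0:
  Δ = 9² - 4·16 = 81 - 64 = 17,  λ = (9 ± √17)/2 = (9 ± 4.1231)/2 ≈ 6.5616 or 2.4384.
  Sorted: λ_1 = 6.5616,  λ_2 = 6,  λ_3 = 2.4384  (check: sum = 15 = tr ✓).

Step 4 — unit eigenvector for λ_1 ≈ 6.5616: v spans the null space of (Sigma - λ_1 I), whose rows are
  r_1 = (-3.5616, 1, 1),  r_2 = (1, -0.5616, 0),  r_3 = (1, 0, -0.5616).
  v is orthogonal to every row, so take v ∝ r_1 × r_2 = ((1)·(0) - (1)·(-0.5616), (1)·(1) - (-3.5616)·(0), (-3.5616)·(-0.5616) - (1)·(1)) ≈ (0.5616, 1, 1).
  Let u = (0.5616, 1, 1).
  ||u|| = √((0.5616)² + (1)² + (1)²) = √(2.3153) ≈ 1.5216,  v_1 = u/||u|| ≈ (0.369, 0.6572, 0.6572) (||v_1|| = 1).

λ_1 = 6.5616,  λ_2 = 6,  λ_3 = 2.4384;  v_1 ≈ (0.369, 0.6572, 0.6572)


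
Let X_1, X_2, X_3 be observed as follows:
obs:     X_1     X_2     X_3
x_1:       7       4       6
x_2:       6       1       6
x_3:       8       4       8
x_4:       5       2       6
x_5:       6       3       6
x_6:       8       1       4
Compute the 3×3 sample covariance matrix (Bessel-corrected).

Step 1 — column means:
  mean(X_1) = (7 + 6 + 8 + 5 + 6 + 8) / 6 = 40/6 = 6.6667
  mean(X_2) = (4 + 1 + 4 + 2 + 3 + 1) / 6 = 15/6 = 2.5
  mean(X_3) = (6 + 6 + 8 + 6 + 6 + 4) / 6 = 36/6 = 6

Step 2 — sample covariance S[i,j] = (1/(n-1)) · Σ_k (x_{k,i} - mean_i) · (x_{k,j} - mean_j), with n-1 = 5.
  S[X_1,X_1] = ((0.3333)·(0.3333) + (-0.6667)·(-0.6667) + (1.3333)·(1.3333) + (-1.6667)·(-1.6667) + (-0.6667)·(-0.6667) + (1.3333)·(1.3333)) / 5 = 7.3333/5 = 1.4667
  S[X_1,X_2] = ((0.3333)·(1.5) + (-0.6667)·(-1.5) + (1.3333)·(1.5) + (-1.6667)·(-0.5) + (-0.6667)·(0.5) + (1.3333)·(-1.5)) / 5 = 2/5 = 0.4
  S[X_1,X_3] = ((0.3333)·(0) + (-0.6667)·(0) + (1.3333)·(2) + (-1.6667)·(0) + (-0.6667)·(0) + (1.3333)·(-2)) / 5 = 0/5 = 0
  S[X_2,X_2] = ((1.5)·(1.5) + (-1.5)·(-1.5) + (1.5)·(1.5) + (-0.5)·(-0.5) + (0.5)·(0.5) + (-1.5)·(-1.5)) / 5 = 9.5/5 = 1.9
  S[X_2,X_3] = ((1.5)·(0) + (-1.5)·(0) + (1.5)·(2) + (-0.5)·(0) + (0.5)·(0) + (-1.5)·(-2)) / 5 = 6/5 = 1.2
  S[X_3,X_3] = ((0)·(0) + (0)·(0) + (2)·(2) + (0)·(0) + (0)·(0) + (-2)·(-2)) / 5 = 8/5 = 1.6

S is symmetric (S[j,i] = S[i,j]). Assembling:

S = [[1.4667, 0.4, 0],
 [0.4, 1.9, 1.2],
 [0, 1.2, 1.6]]


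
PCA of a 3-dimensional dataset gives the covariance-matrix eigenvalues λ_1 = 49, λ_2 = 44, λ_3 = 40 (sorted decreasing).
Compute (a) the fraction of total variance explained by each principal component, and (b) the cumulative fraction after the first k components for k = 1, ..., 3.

Step 1 — total variance = trace(Sigma) = Σ λ_i = 49 + 44 + 40 = 133.

Step 2 — fraction explained by component i = λ_i / Σ λ:
  PC1: 49/133 = 0.3684
  PC2: 44/133 = 0.3308
  PC3: 40/133 = 0.3008

Step 3 — cumulative fraction after k components = (λ_1 + ... + λ_k) / Σ λ:
  k = 1: 49/133 = 0.3684
  k = 2: (49 + 44)/133 = 93/133 = 0.6992
  k = 3: (49 + 44 + 40)/133 = 133/133 = 1

Summary (fraction, with percent):

explained: PC1 0.3684 (36.84%), PC2 0.3308 (33.08%), PC3 0.3008 (30.08%);  cumulative: 0.3684, 0.6992, 1


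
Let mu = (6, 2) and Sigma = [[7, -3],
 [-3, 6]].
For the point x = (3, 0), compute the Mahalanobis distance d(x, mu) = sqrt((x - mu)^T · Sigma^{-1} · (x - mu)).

Step 1 — centre the observation: (x - mu) = (-3, -2).

Step 2 — invert Sigma. det(Sigma) = 7·6 - (-3)² = 33.
  Sigma^{-1} = (1/det) · [[d, -b], [-b, a]] = [[0.1818, 0.0909],
 [0.0909, 0.2121]].

Step 3 — form the quadratic (x - mu)^T · Sigma^{-1} · (x - mu):
  Sigma^{-1} · (x - mu) = (-0.7273, -0.697).
  (x - mu)^T · [Sigma^{-1} · (x - mu)] = (-3)·(-0.7273) + (-2)·(-0.697) = 3.5758.

Step 4 — take square root: d = √(3.5758) ≈ 1.891.

d(x, mu) = √(3.5758) ≈ 1.891


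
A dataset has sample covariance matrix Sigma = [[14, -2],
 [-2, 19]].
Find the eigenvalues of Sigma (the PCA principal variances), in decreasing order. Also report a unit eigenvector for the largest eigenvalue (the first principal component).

Step 1 — characteristic polynomial of 2×2 Sigma:
  det(Sigma - λI) = λ² - trace · λ + det = 0.
  trace = 14 + 19 = 33, det = 14·19 - (-2)² = 262.
Step 2 — discriminant:
  Δ = trace² - 4·det = 1089 - 1048 = 41.
Step 3 — eigenvalues:
  λ = (trace ± √Δ)/2 = (33 ± 6.4031)/2,
  λ_1 = 19.7016,  λ_2 = 13.2984.

Step 4 — unit eigenvector for λ_1: solve (Sigma - λ_1 I)v = 0. First row:
  (14 - 19.7016)·v_x + (-2)·v_y = 0, i.e. (-5.7016)·v_x + (-2)·v_y = 0,
  so v ∝ (b, λ_1 - a) = (-2, 5.7016); multiply by -1 so the first entry is positive: u = (2, -5.7016).
  ||u|| = √((2)² + (-5.7016)²) = √(36.5078) ≈ 6.0422,
  v_1 = u/||u|| ≈ (0.331, -0.9436) (||v_1|| = 1).

λ_1 = 19.7016,  λ_2 = 13.2984;  v_1 ≈ (0.331, -0.9436)


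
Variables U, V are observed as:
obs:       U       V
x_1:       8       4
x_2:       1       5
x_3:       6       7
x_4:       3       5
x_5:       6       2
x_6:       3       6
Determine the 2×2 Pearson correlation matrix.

Step 1 — column means:
  mean(U) = (8 + 1 + 6 + 3 + 6 + 3) / 6 = 27/6 = 4.5
  mean(V) = (4 + 5 + 7 + 5 + 2 + 6) / 6 = 29/6 = 4.8333

Step 2 — sample variances and covariances s[i,j] = (1/(n-1)) · Σ_k (x_{k,i} - mean_i) · (x_{k,j} - mean_j), with n-1 = 5:
  s[U,U] = ((3.5)·(3.5) + (-3.5)·(-3.5) + (1.5)·(1.5) + (-1.5)·(-1.5) + (1.5)·(1.5) + (-1.5)·(-1.5)) / 5 = 33.5/5 = 6.7
  s[U,V] = ((3.5)·(-0.8333) + (-3.5)·(0.1667) + (1.5)·(2.1667) + (-1.5)·(0.1667) + (1.5)·(-2.8333) + (-1.5)·(1.1667)) / 5 = -6.5/5 = -1.3
  s[V,V] = ((-0.8333)·(-0.8333) + (0.1667)·(0.1667) + (2.1667)·(2.1667) + (0.1667)·(0.1667) + (-2.8333)·(-2.8333) + (1.1667)·(1.1667)) / 5 = 14.8333/5 = 2.9667
  Sample standard deviations s_i = √(s[i,i]):
  s(U) = √(6.7) = 2.5884
  s(V) = √(2.9667) = 1.7224

Step 3 — r_{ij} = s_{ij} / (s_i · s_j):
  r[U,U] = 1 (diagonal).
  r[U,V] = -1.3 / (2.5884 · 1.7224) = -1.3 / 4.4583 = -0.2916
  r[V,V] = 1 (diagonal).

R is symmetric with unit diagonal. Assembling:

R = [[1, -0.2916],
 [-0.2916, 1]]


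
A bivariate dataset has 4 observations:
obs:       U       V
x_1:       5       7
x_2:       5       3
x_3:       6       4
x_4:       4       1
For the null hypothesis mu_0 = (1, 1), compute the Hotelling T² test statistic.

Step 1 — sample mean vector:
  mean(U) = (5 + 5 + 6 + 4) / 4 = 20/4 = 5
  mean(V) = (7 + 3 + 4 + 1) / 4 = 15/4 = 3.75
  x̄ = (5, 3.75),  deviation x̄ - mu_0 = (5, 3.75) - (1, 1) = (4, 2.75).

Step 2 — sample covariance matrix, S[i,j] = (1/(n-1)) · Σ_k (x_{k,i} - mean_i) · (x_{k,j} - mean_j), divisor n-1 = 3:
  S[U,U] = ((0)·(0) + (0)·(0) + (1)·(1) + (-1)·(-1)) / 3 = 2/3 = 0.6667
  S[U,V] = ((0)·(3.25) + (0)·(-0.75) + (1)·(0.25) + (-1)·(-2.75)) / 3 = 3/3 = 1
  S[V,V] = ((3.25)·(3.25) + (-0.75)·(-0.75) + (0.25)·(0.25) + (-2.75)·(-2.75)) / 3 = 18.75/3 = 6.25
  S = [[0.6667, 1],
 [1, 6.25]].

Step 3 — invert S. det(S) = 0.6667·6.25 - (1)² = 3.1667.
  S^{-1} = (1/det) · [[d, -b], [-b, a]] = [[1.9737, -0.3158],
 [-0.3158, 0.2105]].

Step 4 — quadratic form (x̄ - mu_0)^T · S^{-1} · (x̄ - mu_0):
  S^{-1} · (x̄ - mu_0) = (7.0263, -0.6842),
  (x̄ - mu_0)^T · [...] = (4)·(7.0263) + (2.75)·(-0.6842) = 26.2237.

Step 5 — scale by n: T² = 4 · 26.2237 = 104.8947.

T² ≈ 104.8947


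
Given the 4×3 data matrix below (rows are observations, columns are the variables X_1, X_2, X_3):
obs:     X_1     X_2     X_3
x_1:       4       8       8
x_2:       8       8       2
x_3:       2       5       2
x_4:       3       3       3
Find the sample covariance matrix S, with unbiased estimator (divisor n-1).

Step 1 — column means:
  mean(X_1) = (4 + 8 + 2 + 3) / 4 = 17/4 = 4.25
  mean(X_2) = (8 + 8 + 5 + 3) / 4 = 24/4 = 6
  mean(X_3) = (8 + 2 + 2 + 3) / 4 = 15/4 = 3.75

Step 2 — sample covariance S[i,j] = (1/(n-1)) · Σ_k (x_{k,i} - mean_i) · (x_{k,j} - mean_j), with n-1 = 3.
  S[X_1,X_1] = ((-0.25)·(-0.25) + (3.75)·(3.75) + (-2.25)·(-2.25) + (-1.25)·(-1.25)) / 3 = 20.75/3 = 6.9167
  S[X_1,X_2] = ((-0.25)·(2) + (3.75)·(2) + (-2.25)·(-1) + (-1.25)·(-3)) / 3 = 13/3 = 4.3333
  S[X_1,X_3] = ((-0.25)·(4.25) + (3.75)·(-1.75) + (-2.25)·(-1.75) + (-1.25)·(-0.75)) / 3 = -2.75/3 = -0.9167
  S[X_2,X_2] = ((2)·(2) + (2)·(2) + (-1)·(-1) + (-3)·(-3)) / 3 = 18/3 = 6
  S[X_2,X_3] = ((2)·(4.25) + (2)·(-1.75) + (-1)·(-1.75) + (-3)·(-0.75)) / 3 = 9/3 = 3
  S[X_3,X_3] = ((4.25)·(4.25) + (-1.75)·(-1.75) + (-1.75)·(-1.75) + (-0.75)·(-0.75)) / 3 = 24.75/3 = 8.25

S is symmetric (S[j,i] = S[i,j]). Assembling:

S = [[6.9167, 4.3333, -0.9167],
 [4.3333, 6, 3],
 [-0.9167, 3, 8.25]]


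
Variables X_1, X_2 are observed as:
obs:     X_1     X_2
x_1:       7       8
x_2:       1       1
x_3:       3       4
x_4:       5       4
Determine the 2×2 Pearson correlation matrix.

Step 1 — column means:
  mean(X_1) = (7 + 1 + 3 + 5) / 4 = 16/4 = 4
  mean(X_2) = (8 + 1 + 4 + 4) / 4 = 17/4 = 4.25

Step 2 — sample variances and covariances s[i,j] = (1/(n-1)) · Σ_k (x_{k,i} - mean_i) · (x_{k,j} - mean_j), with n-1 = 3:
  s[X_1,X_1] = ((3)·(3) + (-3)·(-3) + (-1)·(-1) + (1)·(1)) / 3 = 20/3 = 6.6667
  s[X_1,X_2] = ((3)·(3.75) + (-3)·(-3.25) + (-1)·(-0.25) + (1)·(-0.25)) / 3 = 21/3 = 7
  s[X_2,X_2] = ((3.75)·(3.75) + (-3.25)·(-3.25) + (-0.25)·(-0.25) + (-0.25)·(-0.25)) / 3 = 24.75/3 = 8.25
  Sample standard deviations s_i = √(s[i,i]):
  s(X_1) = √(6.6667) = 2.582
  s(X_2) = √(8.25) = 2.8723

Step 3 — r_{ij} = s_{ij} / (s_i · s_j):
  r[X_1,X_1] = 1 (diagonal).
  r[X_1,X_2] = 7 / (2.582 · 2.8723) = 7 / 7.4162 = 0.9439
  r[X_2,X_2] = 1 (diagonal).

R is symmetric with unit diagonal. Assembling:

R = [[1, 0.9439],
 [0.9439, 1]]


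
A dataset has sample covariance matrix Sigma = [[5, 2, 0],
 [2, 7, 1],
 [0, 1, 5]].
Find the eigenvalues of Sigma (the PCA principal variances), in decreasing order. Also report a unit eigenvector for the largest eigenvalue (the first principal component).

Step 1 — characteristic polynomial p(λ) = det(λI - Sigma) = λ³ - tr·λ² + c_1·λ - det, where tr = trace, c_1 = sum of the principal 2×2 minors, det = det(Sigma):
  tr = 5 + 7 + 5 = 17,
  c_1 = (5·7 - (2)²) + (5·5 - (0)²) + (7·5 - (1)²) = 31 + 25 + 34 = 90,
  det = 5·(7·5 - (1)²) - (2)·((2)·5 - (1)·(0)) + (0)·((2)·(1) - 7·(0)) = 5·(34) - (2)·(10) + (0)·(2) = 150.
  So p(λ) = λ³ - 17λ² + 90λ - 150.
Step 2 — look for an integer root (rational root theorem: any rational root is an integer divisor of 150). Testing λ = 5:
  p(5) = 125 - 425 + 450 - 150 = 0  ✓
  Dividing out (λ - 5): p(λ) = (λ - 5)(λ² - 12λ + 30).
Step 3 — remaining eigenvalues from the quadratic λ² - 12λ + 30 = 0:
  Δ = 12² - 4·30 = 144 - 120 = 24,  λ = (12 ± √24)/2 = (12 ± 4.899)/2 ≈ 8.4495 or 3.5505.
  Sorted: λ_1 = 8.4495,  λ_2 = 5,  λ_3 = 3.5505  (check: sum = 17 = tr ✓).

Step 4 — unit eigenvector for λ_1 ≈ 8.4495: v spans the null space of (Sigma - λ_1 I), whose rows are
  r_1 = (-3.4495, 2, 0),  r_2 = (2, -1.4495, 1),  r_3 = (0, 1, -3.4495).
  v is orthogonal to every row, so take v ∝ r_1 × r_2 = ((2)·(1) - (0)·(-1.4495), (0)·(2) - (-3.4495)·(1), (-3.4495)·(-1.4495) - (2)·(2)) ≈ (2, 3.4495, 1).
  Let u = (2, 3.4495, 1).
  ||u|| = √((2)² + (3.4495)² + (1)²) = √(16.899) ≈ 4.1108,  v_1 = u/||u|| ≈ (0.4865, 0.8391, 0.2433) (||v_1|| = 1).

λ_1 = 8.4495,  λ_2 = 5,  λ_3 = 3.5505;  v_1 ≈ (0.4865, 0.8391, 0.2433)


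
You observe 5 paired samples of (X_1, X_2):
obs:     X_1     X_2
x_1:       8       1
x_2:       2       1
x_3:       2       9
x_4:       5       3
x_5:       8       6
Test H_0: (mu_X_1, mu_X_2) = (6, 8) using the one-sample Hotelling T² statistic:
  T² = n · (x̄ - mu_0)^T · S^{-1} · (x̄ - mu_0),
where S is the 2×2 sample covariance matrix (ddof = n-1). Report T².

Step 1 — sample mean vector:
  mean(X_1) = (8 + 2 + 2 + 5 + 8) / 5 = 25/5 = 5
  mean(X_2) = (1 + 1 + 9 + 3 + 6) / 5 = 20/5 = 4
  x̄ = (5, 4),  deviation x̄ - mu_0 = (5, 4) - (6, 8) = (-1, -4).

Step 2 — sample covariance matrix, S[i,j] = (1/(n-1)) · Σ_k (x_{k,i} - mean_i) · (x_{k,j} - mean_j), divisor n-1 = 4:
  S[X_1,X_1] = ((3)·(3) + (-3)·(-3) + (-3)·(-3) + (0)·(0) + (3)·(3)) / 4 = 36/4 = 9
  S[X_1,X_2] = ((3)·(-3) + (-3)·(-3) + (-3)·(5) + (0)·(-1) + (3)·(2)) / 4 = -9/4 = -2.25
  S[X_2,X_2] = ((-3)·(-3) + (-3)·(-3) + (5)·(5) + (-1)·(-1) + (2)·(2)) / 4 = 48/4 = 12
  S = [[9, -2.25],
 [-2.25, 12]].

Step 3 — invert S. det(S) = 9·12 - (-2.25)² = 102.9375.
  S^{-1} = (1/det) · [[d, -b], [-b, a]] = [[0.1166, 0.0219],
 [0.0219, 0.0874]].

Step 4 — quadratic form (x̄ - mu_0)^T · S^{-1} · (x̄ - mu_0):
  S^{-1} · (x̄ - mu_0) = (-0.204, -0.3716),
  (x̄ - mu_0)^T · [...] = (-1)·(-0.204) + (-4)·(-0.3716) = 1.6903.

Step 5 — scale by n: T² = 5 · 1.6903 = 8.4517.

T² ≈ 8.4517


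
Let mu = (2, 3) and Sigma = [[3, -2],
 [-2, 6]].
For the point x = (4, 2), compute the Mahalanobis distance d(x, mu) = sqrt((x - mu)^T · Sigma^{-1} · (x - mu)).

Step 1 — centre the observation: (x - mu) = (2, -1).

Step 2 — invert Sigma. det(Sigma) = 3·6 - (-2)² = 14.
  Sigma^{-1} = (1/det) · [[d, -b], [-b, a]] = [[0.4286, 0.1429],
 [0.1429, 0.2143]].

Step 3 — form the quadratic (x - mu)^T · Sigma^{-1} · (x - mu):
  Sigma^{-1} · (x - mu) = (0.7143, 0.0714).
  (x - mu)^T · [Sigma^{-1} · (x - mu)] = (2)·(0.7143) + (-1)·(0.0714) = 1.3571.

Step 4 — take square root: d = √(1.3571) ≈ 1.165.

d(x, mu) = √(1.3571) ≈ 1.165


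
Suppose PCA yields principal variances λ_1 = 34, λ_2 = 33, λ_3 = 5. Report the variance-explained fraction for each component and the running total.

Step 1 — total variance = trace(Sigma) = Σ λ_i = 34 + 33 + 5 = 72.

Step 2 — fraction explained by component i = λ_i / Σ λ:
  PC1: 34/72 = 0.4722
  PC2: 33/72 = 0.4583
  PC3: 5/72 = 0.0694

Step 3 — cumulative fraction after k components = (λ_1 + ... + λ_k) / Σ λ:
  k = 1: 34/72 = 0.4722
  k = 2: (34 + 33)/72 = 67/72 = 0.9306
  k = 3: (34 + 33 + 5)/72 = 72/72 = 1

Summary (fraction, with percent):

explained: PC1 0.4722 (47.22%), PC2 0.4583 (45.83%), PC3 0.0694 (6.94%);  cumulative: 0.4722, 0.9306, 1


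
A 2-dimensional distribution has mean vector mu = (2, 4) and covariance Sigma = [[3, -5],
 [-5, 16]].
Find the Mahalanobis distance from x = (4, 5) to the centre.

Step 1 — centre the observation: (x - mu) = (2, 1).

Step 2 — invert Sigma. det(Sigma) = 3·16 - (-5)² = 23.
  Sigma^{-1} = (1/det) · [[d, -b], [-b, a]] = [[0.6957, 0.2174],
 [0.2174, 0.1304]].

Step 3 — form the quadratic (x - mu)^T · Sigma^{-1} · (x - mu):
  Sigma^{-1} · (x - mu) = (1.6087, 0.5652).
  (x - mu)^T · [Sigma^{-1} · (x - mu)] = (2)·(1.6087) + (1)·(0.5652) = 3.7826.

Step 4 — take square root: d = √(3.7826) ≈ 1.9449.

d(x, mu) = √(3.7826) ≈ 1.9449


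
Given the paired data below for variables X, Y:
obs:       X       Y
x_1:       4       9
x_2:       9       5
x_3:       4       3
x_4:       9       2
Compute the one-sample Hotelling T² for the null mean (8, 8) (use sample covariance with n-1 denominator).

Step 1 — sample mean vector:
  mean(X) = (4 + 9 + 4 + 9) / 4 = 26/4 = 6.5
  mean(Y) = (9 + 5 + 3 + 2) / 4 = 19/4 = 4.75
  x̄ = (6.5, 4.75),  deviation x̄ - mu_0 = (6.5, 4.75) - (8, 8) = (-1.5, -3.25).

Step 2 — sample covariance matrix, S[i,j] = (1/(n-1)) · Σ_k (x_{k,i} - mean_i) · (x_{k,j} - mean_j), divisor n-1 = 3:
  S[X,X] = ((-2.5)·(-2.5) + (2.5)·(2.5) + (-2.5)·(-2.5) + (2.5)·(2.5)) / 3 = 25/3 = 8.3333
  S[X,Y] = ((-2.5)·(4.25) + (2.5)·(0.25) + (-2.5)·(-1.75) + (2.5)·(-2.75)) / 3 = -12.5/3 = -4.1667
  S[Y,Y] = ((4.25)·(4.25) + (0.25)·(0.25) + (-1.75)·(-1.75) + (-2.75)·(-2.75)) / 3 = 28.75/3 = 9.5833
  S = [[8.3333, -4.1667],
 [-4.1667, 9.5833]].

Step 3 — invert S. det(S) = 8.3333·9.5833 - (-4.1667)² = 62.5.
  S^{-1} = (1/det) · [[d, -b], [-b, a]] = [[0.1533, 0.0667],
 [0.0667, 0.1333]].

Step 4 — quadratic form (x̄ - mu_0)^T · S^{-1} · (x̄ - mu_0):
  S^{-1} · (x̄ - mu_0) = (-0.4467, -0.5333),
  (x̄ - mu_0)^T · [...] = (-1.5)·(-0.4467) + (-3.25)·(-0.5333) = 2.4033.

Step 5 — scale by n: T² = 4 · 2.4033 = 9.6133.

T² ≈ 9.6133
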